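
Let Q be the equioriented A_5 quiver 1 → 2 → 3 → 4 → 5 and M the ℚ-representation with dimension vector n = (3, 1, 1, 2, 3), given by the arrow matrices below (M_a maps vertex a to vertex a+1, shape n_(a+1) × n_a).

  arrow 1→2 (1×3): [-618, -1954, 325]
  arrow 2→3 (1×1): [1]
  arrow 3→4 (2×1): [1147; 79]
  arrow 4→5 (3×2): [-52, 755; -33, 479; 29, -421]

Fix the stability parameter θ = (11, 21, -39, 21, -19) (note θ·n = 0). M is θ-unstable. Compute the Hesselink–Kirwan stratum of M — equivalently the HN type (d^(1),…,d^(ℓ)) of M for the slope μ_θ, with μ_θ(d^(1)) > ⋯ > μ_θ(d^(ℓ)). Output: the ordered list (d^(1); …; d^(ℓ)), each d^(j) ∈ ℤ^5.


Via rank(M_{q-1}∘⋯∘M_p): M ≅ I[1,1]^2, I[1,5], I[4,5], I[5,5].
μ_θ-semistable layers: μ^(1)=11; μ^(2)=1; μ^(3)=-7/3; μ^(4)=-19

((2, 0, 0, 0, 0); (0, 0, 0, 2, 2); (1, 1, 1, 0, 0); (0, 0, 0, 0, 1))


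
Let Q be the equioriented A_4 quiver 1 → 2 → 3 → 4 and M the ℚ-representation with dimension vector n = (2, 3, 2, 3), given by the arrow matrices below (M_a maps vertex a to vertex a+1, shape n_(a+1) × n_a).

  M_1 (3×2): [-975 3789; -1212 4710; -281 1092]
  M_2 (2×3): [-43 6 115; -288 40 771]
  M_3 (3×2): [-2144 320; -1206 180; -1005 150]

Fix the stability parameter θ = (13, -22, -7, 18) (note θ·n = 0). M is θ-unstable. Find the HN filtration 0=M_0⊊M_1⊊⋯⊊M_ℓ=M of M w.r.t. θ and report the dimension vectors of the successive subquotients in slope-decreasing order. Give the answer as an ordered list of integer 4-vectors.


Barcode: M ≅ I[1,3], I[1,4], I[2,2], I[4,4]^2. HN layers by μ_θ (3 steps, strictly decreasing):
  μ^(1)=18; μ^(2)=-16/3; μ^(3)=-22

((0, 0, 0, 3); (2, 2, 2, 0); (0, 1, 0, 0))


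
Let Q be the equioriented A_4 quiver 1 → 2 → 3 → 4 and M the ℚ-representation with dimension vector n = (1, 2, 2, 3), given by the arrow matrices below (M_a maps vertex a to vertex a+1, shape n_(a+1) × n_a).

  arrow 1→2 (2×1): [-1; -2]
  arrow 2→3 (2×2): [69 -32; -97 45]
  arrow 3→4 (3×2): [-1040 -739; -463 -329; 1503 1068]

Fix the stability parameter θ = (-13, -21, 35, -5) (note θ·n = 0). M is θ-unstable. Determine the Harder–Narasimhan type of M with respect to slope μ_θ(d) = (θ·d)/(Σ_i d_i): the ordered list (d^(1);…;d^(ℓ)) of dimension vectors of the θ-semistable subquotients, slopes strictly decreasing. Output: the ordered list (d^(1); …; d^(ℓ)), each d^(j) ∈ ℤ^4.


Barcode: M ≅ I[1,4], I[2,4], I[4,4]. HN layers by μ_θ (4 steps, strictly decreasing):
  μ^(1)=15; μ^(2)=-5; μ^(3)=-17; μ^(4)=-21

((0, 0, 2, 2); (0, 0, 0, 1); (1, 1, 0, 0); (0, 1, 0, 0))


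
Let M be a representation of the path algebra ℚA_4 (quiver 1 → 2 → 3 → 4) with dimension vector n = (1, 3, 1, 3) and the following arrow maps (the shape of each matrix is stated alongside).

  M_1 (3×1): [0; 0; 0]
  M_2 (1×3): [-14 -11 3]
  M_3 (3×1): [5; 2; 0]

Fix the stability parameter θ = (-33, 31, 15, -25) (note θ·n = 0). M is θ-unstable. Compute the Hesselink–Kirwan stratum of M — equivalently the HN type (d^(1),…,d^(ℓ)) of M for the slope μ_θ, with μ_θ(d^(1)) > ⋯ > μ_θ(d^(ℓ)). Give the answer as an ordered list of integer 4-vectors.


Barcode: M ≅ I[1,1], I[2,2]^2, I[2,4], I[4,4]^2. HN layers by μ_θ (4 steps, strictly decreasing):
  μ^(1)=31; μ^(2)=7; μ^(3)=-25; μ^(4)=-33

((0, 2, 0, 0); (0, 1, 1, 1); (0, 0, 0, 2); (1, 0, 0, 0))


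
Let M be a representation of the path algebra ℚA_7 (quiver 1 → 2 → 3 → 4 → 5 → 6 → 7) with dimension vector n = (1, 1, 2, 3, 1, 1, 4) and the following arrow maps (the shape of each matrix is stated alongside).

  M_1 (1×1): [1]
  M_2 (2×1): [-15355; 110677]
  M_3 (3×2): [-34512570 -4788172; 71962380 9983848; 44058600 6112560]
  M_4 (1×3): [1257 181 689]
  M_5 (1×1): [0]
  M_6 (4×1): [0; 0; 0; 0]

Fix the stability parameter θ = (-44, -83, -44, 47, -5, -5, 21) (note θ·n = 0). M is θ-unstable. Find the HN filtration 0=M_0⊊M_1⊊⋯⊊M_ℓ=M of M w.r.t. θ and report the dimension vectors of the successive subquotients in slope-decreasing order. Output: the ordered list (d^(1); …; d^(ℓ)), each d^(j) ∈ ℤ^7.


Via rank(M_{q-1}∘⋯∘M_p): M ≅ I[1,5], I[3,3], I[4,4]^2, I[6,6], I[7,7]^4.
μ_θ-semistable layers: μ^(1)=47; μ^(2)=21; μ^(3)=-5; μ^(4)=-44; μ^(5)=-127/2

((0, 0, 0, 2, 0, 0, 0); (0, 0, 0, 1, 1, 0, 4); (0, 0, 0, 0, 0, 1, 0); (0, 0, 2, 0, 0, 0, 0); (1, 1, 0, 0, 0, 0, 0))


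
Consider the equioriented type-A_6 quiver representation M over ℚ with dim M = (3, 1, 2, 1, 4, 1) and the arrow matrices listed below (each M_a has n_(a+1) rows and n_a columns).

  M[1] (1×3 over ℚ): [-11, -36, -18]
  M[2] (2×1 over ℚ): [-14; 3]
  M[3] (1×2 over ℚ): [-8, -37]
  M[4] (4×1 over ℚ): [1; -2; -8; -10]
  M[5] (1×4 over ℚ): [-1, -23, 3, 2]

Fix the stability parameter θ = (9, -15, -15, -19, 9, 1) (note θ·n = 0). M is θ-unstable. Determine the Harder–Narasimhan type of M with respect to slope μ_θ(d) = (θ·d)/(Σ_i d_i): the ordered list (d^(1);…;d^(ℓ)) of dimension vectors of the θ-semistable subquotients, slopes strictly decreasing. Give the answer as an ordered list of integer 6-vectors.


Via rank(M_{q-1}∘⋯∘M_p): M ≅ I[1,1]^2, I[1,6], I[3,3], I[5,5]^3.
μ_θ-semistable layers: μ^(1)=9; μ^(2)=5; μ^(3)=-10; μ^(4)=-15

((2, 0, 0, 0, 3, 0); (0, 0, 0, 0, 1, 1); (1, 1, 1, 1, 0, 0); (0, 0, 1, 0, 0, 0))


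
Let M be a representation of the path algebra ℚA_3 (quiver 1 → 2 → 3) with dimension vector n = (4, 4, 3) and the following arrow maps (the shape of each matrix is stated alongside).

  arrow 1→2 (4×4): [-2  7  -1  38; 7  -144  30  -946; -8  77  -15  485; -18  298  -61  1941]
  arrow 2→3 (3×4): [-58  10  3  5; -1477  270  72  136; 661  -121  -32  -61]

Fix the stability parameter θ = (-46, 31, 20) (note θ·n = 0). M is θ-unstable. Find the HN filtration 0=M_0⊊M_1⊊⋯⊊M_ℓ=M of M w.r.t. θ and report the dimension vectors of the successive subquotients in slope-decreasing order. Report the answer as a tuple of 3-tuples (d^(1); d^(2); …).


Interval decomposition of M: I[1,2], I[1,3]^3.
HN type (ℓ=3): μ^(1)=31; μ^(2)=51/2; μ^(3)=-46

((0, 1, 0); (0, 3, 3); (4, 0, 0))


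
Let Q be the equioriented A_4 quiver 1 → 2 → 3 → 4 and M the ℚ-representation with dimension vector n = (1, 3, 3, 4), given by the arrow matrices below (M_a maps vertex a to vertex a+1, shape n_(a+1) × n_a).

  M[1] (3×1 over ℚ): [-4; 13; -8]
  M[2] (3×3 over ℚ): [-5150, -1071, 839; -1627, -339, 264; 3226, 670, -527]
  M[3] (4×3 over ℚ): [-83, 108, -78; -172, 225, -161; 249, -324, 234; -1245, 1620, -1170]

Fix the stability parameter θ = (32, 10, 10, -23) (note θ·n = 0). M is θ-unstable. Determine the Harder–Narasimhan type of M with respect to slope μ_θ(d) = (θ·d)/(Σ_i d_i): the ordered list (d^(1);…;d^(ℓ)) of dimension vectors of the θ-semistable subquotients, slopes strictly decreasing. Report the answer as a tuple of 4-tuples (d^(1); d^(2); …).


Barcode: M ≅ I[1,4], I[2,3], I[2,4], I[4,4]^2. HN layers by μ_θ (4 steps, strictly decreasing):
  μ^(1)=10; μ^(2)=29/4; μ^(3)=-1; μ^(4)=-23

((0, 1, 1, 0); (1, 1, 1, 1); (0, 1, 1, 1); (0, 0, 0, 2))


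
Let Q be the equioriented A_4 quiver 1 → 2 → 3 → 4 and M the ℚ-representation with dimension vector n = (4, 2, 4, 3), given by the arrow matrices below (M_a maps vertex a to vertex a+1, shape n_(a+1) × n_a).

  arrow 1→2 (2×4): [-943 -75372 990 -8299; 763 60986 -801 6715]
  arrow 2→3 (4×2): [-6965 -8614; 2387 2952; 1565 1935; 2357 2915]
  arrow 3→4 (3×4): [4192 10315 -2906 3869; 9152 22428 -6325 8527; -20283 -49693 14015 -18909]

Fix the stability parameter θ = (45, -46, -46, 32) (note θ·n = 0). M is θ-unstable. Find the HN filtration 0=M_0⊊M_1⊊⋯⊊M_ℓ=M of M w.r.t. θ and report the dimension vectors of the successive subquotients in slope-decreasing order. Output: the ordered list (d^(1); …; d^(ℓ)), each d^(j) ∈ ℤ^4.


Interval decomposition of M: I[1,1]^2, I[1,4]^2, I[3,3], I[3,4].
HN type (ℓ=4): μ^(1)=45; μ^(2)=32; μ^(3)=-47/3; μ^(4)=-46

((2, 0, 0, 0); (0, 0, 0, 3); (2, 2, 2, 0); (0, 0, 2, 0))


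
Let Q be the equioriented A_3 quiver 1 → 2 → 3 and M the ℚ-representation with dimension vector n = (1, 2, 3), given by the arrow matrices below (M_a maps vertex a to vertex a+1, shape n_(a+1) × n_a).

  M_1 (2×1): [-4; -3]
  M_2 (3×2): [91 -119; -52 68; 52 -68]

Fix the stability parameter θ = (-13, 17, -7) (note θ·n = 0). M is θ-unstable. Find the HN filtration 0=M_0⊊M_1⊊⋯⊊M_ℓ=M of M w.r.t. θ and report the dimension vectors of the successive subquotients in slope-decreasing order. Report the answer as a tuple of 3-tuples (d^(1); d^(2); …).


Via rank(M_{q-1}∘⋯∘M_p): M ≅ I[1,3], I[2,2], I[3,3]^2.
μ_θ-semistable layers: μ^(1)=17; μ^(2)=5; μ^(3)=-7; μ^(4)=-13

((0, 1, 0); (0, 1, 1); (0, 0, 2); (1, 0, 0))


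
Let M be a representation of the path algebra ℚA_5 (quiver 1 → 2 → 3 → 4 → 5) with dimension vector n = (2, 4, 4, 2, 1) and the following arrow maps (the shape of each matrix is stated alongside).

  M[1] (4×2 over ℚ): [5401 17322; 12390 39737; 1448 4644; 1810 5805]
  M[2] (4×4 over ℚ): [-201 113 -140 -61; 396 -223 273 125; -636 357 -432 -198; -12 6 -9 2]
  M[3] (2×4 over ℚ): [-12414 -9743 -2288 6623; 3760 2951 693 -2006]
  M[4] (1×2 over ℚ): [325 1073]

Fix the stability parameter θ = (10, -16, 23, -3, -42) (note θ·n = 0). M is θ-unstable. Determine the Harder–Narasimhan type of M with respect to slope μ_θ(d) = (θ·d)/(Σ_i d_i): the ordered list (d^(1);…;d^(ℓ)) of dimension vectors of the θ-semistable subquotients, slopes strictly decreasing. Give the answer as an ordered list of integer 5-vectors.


Interval decomposition of M: I[1,4], I[1,5], I[2,3]^2.
HN type (ℓ=5): μ^(1)=23; μ^(2)=10; μ^(3)=-3; μ^(4)=-28/5; μ^(5)=-16

((0, 0, 2, 0, 0); (0, 0, 1, 1, 0); (1, 1, 0, 0, 0); (1, 1, 1, 1, 1); (0, 2, 0, 0, 0))


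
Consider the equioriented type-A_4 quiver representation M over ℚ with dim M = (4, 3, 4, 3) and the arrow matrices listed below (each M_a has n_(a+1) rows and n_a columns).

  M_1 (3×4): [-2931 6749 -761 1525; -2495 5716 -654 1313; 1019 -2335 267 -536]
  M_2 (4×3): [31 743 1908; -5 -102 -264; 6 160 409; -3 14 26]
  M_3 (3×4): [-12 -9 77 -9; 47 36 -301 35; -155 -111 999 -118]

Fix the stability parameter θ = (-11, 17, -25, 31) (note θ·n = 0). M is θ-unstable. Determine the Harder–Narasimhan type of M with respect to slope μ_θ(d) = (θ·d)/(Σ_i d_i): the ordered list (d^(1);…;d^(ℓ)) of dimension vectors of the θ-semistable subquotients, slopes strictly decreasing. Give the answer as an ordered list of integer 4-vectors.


Interval decomposition of M: I[1,1], I[1,3], I[1,4]^2, I[3,4].
HN type (ℓ=4): μ^(1)=31; μ^(2)=-4; μ^(3)=-11; μ^(4)=-25

((0, 0, 0, 3); (0, 3, 3, 0); (4, 0, 0, 0); (0, 0, 1, 0))


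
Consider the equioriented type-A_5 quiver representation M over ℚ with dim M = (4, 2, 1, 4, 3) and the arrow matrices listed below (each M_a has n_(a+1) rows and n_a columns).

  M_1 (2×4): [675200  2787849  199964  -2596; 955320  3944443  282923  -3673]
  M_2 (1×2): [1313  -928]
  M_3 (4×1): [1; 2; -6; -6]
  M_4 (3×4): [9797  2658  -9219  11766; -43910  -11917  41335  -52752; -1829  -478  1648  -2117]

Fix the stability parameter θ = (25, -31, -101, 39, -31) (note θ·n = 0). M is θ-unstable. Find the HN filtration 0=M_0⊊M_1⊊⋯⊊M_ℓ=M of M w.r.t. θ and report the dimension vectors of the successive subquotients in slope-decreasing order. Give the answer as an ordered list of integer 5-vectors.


Interval decomposition of M: I[1,1]^2, I[1,2], I[1,5], I[4,4], I[4,5]^2.
HN type (ℓ=5): μ^(1)=39; μ^(2)=25; μ^(3)=4; μ^(4)=-3; μ^(5)=-107/3

((0, 0, 0, 1, 0); (2, 0, 0, 0, 0); (0, 0, 0, 3, 3); (1, 1, 0, 0, 0); (1, 1, 1, 0, 0))


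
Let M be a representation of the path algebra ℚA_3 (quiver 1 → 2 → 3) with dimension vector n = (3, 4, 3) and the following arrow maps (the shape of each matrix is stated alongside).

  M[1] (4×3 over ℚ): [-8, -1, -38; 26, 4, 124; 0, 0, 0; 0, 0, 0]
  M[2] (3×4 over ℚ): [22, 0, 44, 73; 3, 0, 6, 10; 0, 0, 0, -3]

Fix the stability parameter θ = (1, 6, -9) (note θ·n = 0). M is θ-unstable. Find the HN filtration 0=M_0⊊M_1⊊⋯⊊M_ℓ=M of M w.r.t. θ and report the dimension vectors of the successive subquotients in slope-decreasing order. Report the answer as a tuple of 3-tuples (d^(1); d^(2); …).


Via rank(M_{q-1}∘⋯∘M_p): M ≅ I[1,1], I[1,2], I[1,3], I[2,2], I[2,3], I[3,3].
μ_θ-semistable layers: μ^(1)=6; μ^(2)=1; μ^(3)=-2/3; μ^(4)=-3/2; μ^(5)=-9

((0, 2, 0); (2, 0, 0); (1, 1, 1); (0, 1, 1); (0, 0, 1))


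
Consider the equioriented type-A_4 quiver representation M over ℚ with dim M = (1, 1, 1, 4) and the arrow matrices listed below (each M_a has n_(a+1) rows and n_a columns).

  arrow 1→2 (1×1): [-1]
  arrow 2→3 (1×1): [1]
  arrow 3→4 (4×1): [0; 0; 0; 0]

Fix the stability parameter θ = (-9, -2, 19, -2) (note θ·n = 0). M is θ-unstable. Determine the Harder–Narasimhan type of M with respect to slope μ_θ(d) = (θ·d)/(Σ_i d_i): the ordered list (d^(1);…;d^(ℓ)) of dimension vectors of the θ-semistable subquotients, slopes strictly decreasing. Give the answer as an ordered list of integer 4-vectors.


Barcode: M ≅ I[1,3], I[4,4]^4. HN layers by μ_θ (3 steps, strictly decreasing):
  μ^(1)=19; μ^(2)=-2; μ^(3)=-9

((0, 0, 1, 0); (0, 1, 0, 4); (1, 0, 0, 0))


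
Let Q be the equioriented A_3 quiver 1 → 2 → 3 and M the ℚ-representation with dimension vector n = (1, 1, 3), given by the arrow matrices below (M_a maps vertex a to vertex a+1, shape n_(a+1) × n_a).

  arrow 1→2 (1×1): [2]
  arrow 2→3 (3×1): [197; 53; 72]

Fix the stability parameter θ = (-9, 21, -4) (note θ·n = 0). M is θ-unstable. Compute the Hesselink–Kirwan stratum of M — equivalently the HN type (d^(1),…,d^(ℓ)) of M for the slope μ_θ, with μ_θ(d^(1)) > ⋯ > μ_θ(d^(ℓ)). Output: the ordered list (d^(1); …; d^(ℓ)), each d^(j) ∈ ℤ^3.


Interval decomposition of M: I[1,3], I[3,3]^2.
HN type (ℓ=3): μ^(1)=17/2; μ^(2)=-4; μ^(3)=-9

((0, 1, 1); (0, 0, 2); (1, 0, 0))


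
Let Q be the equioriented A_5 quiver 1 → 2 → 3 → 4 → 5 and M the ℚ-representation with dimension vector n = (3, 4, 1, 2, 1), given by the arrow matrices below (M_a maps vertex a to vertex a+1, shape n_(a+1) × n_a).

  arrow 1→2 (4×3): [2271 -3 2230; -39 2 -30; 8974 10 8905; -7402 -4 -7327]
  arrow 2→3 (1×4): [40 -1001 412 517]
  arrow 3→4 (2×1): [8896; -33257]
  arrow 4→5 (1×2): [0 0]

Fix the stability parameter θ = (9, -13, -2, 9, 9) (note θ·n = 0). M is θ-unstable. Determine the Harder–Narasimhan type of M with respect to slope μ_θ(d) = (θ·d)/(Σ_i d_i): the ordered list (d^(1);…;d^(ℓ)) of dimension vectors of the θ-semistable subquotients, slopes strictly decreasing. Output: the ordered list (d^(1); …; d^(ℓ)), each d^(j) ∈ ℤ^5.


Interval decomposition of M: I[1,2]^2, I[1,4], I[2,2], I[4,4], I[5,5].
HN type (ℓ=3): μ^(1)=9; μ^(2)=-2; μ^(3)=-13

((0, 0, 0, 2, 1); (3, 3, 1, 0, 0); (0, 1, 0, 0, 0))


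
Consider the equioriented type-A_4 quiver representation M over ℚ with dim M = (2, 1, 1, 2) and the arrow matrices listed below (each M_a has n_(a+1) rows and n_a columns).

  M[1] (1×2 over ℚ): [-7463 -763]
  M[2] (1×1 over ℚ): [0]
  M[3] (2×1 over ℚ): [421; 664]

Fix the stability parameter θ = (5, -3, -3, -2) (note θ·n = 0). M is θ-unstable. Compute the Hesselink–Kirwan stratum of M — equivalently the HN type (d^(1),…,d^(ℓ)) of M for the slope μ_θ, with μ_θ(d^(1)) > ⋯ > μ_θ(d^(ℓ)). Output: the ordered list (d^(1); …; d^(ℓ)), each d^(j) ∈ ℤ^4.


Interval decomposition of M: I[1,1], I[1,2], I[3,4], I[4,4].
HN type (ℓ=4): μ^(1)=5; μ^(2)=1; μ^(3)=-2; μ^(4)=-3

((1, 0, 0, 0); (1, 1, 0, 0); (0, 0, 0, 2); (0, 0, 1, 0))


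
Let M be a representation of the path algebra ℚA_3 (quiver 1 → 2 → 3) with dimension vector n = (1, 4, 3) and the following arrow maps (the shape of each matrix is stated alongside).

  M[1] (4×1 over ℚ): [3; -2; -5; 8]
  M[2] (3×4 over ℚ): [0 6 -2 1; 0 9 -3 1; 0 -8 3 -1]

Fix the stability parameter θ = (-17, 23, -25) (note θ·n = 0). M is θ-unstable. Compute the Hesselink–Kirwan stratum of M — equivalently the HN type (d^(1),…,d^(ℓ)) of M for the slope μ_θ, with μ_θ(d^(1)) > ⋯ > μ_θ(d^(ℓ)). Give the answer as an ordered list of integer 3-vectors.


Via rank(M_{q-1}∘⋯∘M_p): M ≅ I[1,3], I[2,2], I[2,3]^2.
μ_θ-semistable layers: μ^(1)=23; μ^(2)=-1; μ^(3)=-17

((0, 1, 0); (0, 3, 3); (1, 0, 0))


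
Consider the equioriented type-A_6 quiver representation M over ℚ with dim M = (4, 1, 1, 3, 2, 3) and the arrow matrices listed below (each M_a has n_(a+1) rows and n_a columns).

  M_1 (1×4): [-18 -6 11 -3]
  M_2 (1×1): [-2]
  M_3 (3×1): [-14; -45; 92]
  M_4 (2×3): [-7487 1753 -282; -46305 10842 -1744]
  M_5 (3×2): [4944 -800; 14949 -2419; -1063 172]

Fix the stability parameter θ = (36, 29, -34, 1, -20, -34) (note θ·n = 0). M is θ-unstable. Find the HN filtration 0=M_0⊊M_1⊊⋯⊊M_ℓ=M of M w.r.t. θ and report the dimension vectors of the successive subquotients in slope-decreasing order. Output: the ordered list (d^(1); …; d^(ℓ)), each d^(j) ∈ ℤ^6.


Interval decomposition of M: I[1,1]^3, I[1,6], I[4,4], I[4,6], I[6,6].
HN type (ℓ=5): μ^(1)=36; μ^(2)=1; μ^(3)=-11/3; μ^(4)=-53/3; μ^(5)=-34

((3, 0, 0, 0, 0, 0); (0, 0, 0, 1, 0, 0); (1, 1, 1, 1, 1, 1); (0, 0, 0, 1, 1, 1); (0, 0, 0, 0, 0, 1))


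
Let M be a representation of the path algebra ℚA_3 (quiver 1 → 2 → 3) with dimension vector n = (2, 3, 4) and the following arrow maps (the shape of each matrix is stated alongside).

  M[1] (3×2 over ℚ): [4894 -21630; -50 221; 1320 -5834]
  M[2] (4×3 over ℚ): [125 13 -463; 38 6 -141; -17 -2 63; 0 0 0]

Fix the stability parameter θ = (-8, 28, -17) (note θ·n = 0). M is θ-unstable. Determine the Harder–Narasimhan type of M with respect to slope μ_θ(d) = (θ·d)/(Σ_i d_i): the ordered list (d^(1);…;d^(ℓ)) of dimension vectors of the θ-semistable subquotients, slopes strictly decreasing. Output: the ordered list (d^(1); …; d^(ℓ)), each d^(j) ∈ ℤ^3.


Barcode: M ≅ I[1,3]^2, I[2,3], I[3,3]. HN layers by μ_θ (3 steps, strictly decreasing):
  μ^(1)=11/2; μ^(2)=-8; μ^(3)=-17

((0, 3, 3); (2, 0, 0); (0, 0, 1))


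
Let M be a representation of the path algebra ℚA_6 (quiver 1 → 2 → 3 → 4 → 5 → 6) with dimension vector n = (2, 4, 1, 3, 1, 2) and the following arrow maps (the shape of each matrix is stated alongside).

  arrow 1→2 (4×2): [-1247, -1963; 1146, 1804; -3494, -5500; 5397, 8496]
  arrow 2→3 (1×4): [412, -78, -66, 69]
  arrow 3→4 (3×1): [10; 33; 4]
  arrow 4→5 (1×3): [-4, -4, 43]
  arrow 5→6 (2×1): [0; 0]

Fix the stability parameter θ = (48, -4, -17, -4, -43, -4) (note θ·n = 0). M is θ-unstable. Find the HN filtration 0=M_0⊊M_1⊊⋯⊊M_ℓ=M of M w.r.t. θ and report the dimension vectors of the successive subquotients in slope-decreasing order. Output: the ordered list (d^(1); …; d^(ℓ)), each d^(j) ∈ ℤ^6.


Interval decomposition of M: I[1,2], I[1,4], I[2,2]^2, I[4,4], I[4,5], I[6,6]^2.
HN type (ℓ=4): μ^(1)=22; μ^(2)=23/4; μ^(3)=-4; μ^(4)=-47/2

((1, 1, 0, 0, 0, 0); (1, 1, 1, 1, 0, 0); (0, 2, 0, 1, 0, 2); (0, 0, 0, 1, 1, 0))


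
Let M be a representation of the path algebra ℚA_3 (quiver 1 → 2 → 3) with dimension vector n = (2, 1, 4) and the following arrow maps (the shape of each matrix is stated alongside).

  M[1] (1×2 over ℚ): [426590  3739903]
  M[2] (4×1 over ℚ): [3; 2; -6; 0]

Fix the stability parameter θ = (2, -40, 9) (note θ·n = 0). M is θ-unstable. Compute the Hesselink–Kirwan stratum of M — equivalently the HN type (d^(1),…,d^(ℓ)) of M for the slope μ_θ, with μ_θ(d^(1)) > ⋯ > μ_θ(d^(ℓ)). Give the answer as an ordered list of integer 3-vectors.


Barcode: M ≅ I[1,1], I[1,3], I[3,3]^3. HN layers by μ_θ (3 steps, strictly decreasing):
  μ^(1)=9; μ^(2)=2; μ^(3)=-19

((0, 0, 4); (1, 0, 0); (1, 1, 0))


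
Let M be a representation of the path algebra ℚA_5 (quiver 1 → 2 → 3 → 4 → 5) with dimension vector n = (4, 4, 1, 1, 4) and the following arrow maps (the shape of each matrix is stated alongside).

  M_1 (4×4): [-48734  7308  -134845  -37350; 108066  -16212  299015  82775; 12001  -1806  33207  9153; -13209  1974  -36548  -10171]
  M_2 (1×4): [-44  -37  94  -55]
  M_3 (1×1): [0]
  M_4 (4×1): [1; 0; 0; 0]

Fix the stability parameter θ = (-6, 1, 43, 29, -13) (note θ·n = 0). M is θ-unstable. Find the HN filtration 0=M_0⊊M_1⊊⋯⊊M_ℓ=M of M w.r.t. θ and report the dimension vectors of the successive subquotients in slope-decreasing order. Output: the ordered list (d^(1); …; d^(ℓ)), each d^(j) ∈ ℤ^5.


Via rank(M_{q-1}∘⋯∘M_p): M ≅ I[1,1], I[1,2]^2, I[1,3], I[2,2], I[4,5], I[5,5]^3.
μ_θ-semistable layers: μ^(1)=43; μ^(2)=8; μ^(3)=1; μ^(4)=-6; μ^(5)=-13

((0, 0, 1, 0, 0); (0, 0, 0, 1, 1); (0, 4, 0, 0, 0); (4, 0, 0, 0, 0); (0, 0, 0, 0, 3))


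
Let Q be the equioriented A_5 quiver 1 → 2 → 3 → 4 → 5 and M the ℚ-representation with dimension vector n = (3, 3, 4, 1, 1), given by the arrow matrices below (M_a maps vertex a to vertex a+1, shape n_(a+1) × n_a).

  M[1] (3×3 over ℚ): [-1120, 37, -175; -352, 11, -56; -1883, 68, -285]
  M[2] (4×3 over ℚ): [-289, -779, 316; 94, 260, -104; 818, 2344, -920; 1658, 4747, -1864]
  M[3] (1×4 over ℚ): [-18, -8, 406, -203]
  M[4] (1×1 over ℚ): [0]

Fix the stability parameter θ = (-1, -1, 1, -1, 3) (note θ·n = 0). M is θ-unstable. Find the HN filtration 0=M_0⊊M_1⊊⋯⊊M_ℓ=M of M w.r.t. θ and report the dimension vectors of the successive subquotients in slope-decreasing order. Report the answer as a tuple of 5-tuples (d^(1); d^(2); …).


Barcode: M ≅ I[1,2], I[1,3], I[1,4], I[3,3]^2, I[5,5]. HN layers by μ_θ (4 steps, strictly decreasing):
  μ^(1)=3; μ^(2)=1; μ^(3)=0; μ^(4)=-1

((0, 0, 0, 0, 1); (0, 0, 3, 0, 0); (0, 0, 1, 1, 0); (3, 3, 0, 0, 0))


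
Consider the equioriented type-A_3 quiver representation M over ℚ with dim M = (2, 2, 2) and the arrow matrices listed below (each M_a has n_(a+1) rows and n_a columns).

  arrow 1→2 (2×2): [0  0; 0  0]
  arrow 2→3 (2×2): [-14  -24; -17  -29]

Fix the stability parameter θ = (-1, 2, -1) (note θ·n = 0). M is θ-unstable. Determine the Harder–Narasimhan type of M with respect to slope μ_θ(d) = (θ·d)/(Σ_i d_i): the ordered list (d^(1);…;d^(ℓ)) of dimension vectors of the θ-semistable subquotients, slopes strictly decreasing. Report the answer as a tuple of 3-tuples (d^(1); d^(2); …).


Via rank(M_{q-1}∘⋯∘M_p): M ≅ I[1,1]^2, I[2,3]^2.
μ_θ-semistable layers: μ^(1)=1/2; μ^(2)=-1

((0, 2, 2); (2, 0, 0))


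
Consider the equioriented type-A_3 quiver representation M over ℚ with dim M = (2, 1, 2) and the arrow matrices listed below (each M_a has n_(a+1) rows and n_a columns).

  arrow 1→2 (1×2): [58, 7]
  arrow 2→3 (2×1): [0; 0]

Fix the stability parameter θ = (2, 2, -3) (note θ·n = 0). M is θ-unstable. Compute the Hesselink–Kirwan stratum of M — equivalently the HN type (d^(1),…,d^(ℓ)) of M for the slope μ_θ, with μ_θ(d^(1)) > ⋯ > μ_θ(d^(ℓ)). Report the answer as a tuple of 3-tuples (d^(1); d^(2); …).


Interval decomposition of M: I[1,1], I[1,2], I[3,3]^2.
HN type (ℓ=2): μ^(1)=2; μ^(2)=-3

((2, 1, 0); (0, 0, 2))


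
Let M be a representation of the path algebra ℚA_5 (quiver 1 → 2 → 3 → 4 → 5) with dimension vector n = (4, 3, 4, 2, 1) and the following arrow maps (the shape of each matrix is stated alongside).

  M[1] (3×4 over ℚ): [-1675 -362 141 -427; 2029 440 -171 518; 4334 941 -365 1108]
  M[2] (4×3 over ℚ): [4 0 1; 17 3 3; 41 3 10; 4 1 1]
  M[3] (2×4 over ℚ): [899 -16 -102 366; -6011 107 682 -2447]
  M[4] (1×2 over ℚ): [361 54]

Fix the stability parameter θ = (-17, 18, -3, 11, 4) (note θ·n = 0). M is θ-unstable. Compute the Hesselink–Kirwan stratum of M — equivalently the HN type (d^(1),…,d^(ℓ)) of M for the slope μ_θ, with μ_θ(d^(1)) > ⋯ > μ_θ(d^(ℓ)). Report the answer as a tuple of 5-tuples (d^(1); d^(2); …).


Interval decomposition of M: I[1,1], I[1,3], I[1,4], I[1,5], I[3,3].
HN type (ℓ=4): μ^(1)=11; μ^(2)=15/2; μ^(3)=-3; μ^(4)=-17

((0, 0, 0, 1, 0); (0, 3, 3, 1, 1); (0, 0, 1, 0, 0); (4, 0, 0, 0, 0))


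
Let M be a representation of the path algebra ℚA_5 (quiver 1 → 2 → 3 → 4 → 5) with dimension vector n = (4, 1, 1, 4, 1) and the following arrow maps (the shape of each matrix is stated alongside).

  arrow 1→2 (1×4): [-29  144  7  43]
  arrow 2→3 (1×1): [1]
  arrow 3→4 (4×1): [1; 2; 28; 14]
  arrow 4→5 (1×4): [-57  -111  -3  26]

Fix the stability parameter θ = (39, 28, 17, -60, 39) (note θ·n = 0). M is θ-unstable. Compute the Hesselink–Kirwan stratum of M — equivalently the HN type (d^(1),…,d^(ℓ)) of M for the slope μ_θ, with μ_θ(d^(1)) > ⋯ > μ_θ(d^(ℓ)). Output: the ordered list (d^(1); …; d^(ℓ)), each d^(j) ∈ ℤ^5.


Via rank(M_{q-1}∘⋯∘M_p): M ≅ I[1,1]^3, I[1,5], I[4,4]^3.
μ_θ-semistable layers: μ^(1)=39; μ^(2)=6; μ^(3)=-60

((3, 0, 0, 0, 1); (1, 1, 1, 1, 0); (0, 0, 0, 3, 0))


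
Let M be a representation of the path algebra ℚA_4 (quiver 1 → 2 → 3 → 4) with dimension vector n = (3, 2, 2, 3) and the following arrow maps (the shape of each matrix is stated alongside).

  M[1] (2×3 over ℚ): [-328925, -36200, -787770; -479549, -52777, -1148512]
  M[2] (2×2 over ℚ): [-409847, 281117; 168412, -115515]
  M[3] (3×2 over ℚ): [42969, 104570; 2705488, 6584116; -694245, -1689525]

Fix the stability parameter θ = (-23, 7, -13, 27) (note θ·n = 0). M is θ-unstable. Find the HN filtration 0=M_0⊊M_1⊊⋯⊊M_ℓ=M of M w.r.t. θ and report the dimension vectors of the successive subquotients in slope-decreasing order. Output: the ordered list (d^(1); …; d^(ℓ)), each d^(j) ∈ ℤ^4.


Interval decomposition of M: I[1,1], I[1,4]^2, I[4,4].
HN type (ℓ=3): μ^(1)=27; μ^(2)=-3; μ^(3)=-23

((0, 0, 0, 3); (0, 2, 2, 0); (3, 0, 0, 0))


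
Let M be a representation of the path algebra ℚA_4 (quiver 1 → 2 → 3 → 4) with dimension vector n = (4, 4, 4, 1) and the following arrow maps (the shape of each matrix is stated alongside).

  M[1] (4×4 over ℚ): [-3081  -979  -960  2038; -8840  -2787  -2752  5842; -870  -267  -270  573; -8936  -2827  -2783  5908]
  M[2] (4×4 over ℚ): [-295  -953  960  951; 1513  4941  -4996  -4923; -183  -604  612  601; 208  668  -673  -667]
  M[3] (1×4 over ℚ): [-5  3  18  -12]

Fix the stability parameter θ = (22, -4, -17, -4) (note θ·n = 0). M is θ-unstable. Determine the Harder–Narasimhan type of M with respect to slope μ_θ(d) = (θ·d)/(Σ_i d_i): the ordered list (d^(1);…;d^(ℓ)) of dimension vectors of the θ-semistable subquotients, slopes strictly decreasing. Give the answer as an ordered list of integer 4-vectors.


Via rank(M_{q-1}∘⋯∘M_p): M ≅ I[1,3]^3, I[1,4].
μ_θ-semistable layers: μ^(1)=1/3; μ^(2)=-3/4

((3, 3, 3, 0); (1, 1, 1, 1))


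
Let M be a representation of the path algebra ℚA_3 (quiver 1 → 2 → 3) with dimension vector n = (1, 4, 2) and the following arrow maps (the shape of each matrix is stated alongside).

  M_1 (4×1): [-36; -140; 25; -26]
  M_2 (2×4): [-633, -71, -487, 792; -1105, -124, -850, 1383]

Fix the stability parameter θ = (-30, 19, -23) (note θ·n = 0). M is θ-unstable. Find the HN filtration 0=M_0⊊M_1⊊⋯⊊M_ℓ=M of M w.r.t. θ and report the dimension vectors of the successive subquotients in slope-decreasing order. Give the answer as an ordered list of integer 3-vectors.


Barcode: M ≅ I[1,3], I[2,2]^2, I[2,3]. HN layers by μ_θ (3 steps, strictly decreasing):
  μ^(1)=19; μ^(2)=-2; μ^(3)=-30

((0, 2, 0); (0, 2, 2); (1, 0, 0))


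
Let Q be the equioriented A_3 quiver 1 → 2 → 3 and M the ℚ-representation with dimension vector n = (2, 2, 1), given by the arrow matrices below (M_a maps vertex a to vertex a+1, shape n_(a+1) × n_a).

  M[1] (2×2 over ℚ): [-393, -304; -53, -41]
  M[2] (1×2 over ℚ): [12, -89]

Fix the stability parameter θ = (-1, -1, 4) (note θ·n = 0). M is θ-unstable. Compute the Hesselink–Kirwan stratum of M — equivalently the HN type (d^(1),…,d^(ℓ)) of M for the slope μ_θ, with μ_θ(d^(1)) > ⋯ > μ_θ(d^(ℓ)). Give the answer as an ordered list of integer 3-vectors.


Barcode: M ≅ I[1,2], I[1,3]. HN layers by μ_θ (2 steps, strictly decreasing):
  μ^(1)=4; μ^(2)=-1

((0, 0, 1); (2, 2, 0))


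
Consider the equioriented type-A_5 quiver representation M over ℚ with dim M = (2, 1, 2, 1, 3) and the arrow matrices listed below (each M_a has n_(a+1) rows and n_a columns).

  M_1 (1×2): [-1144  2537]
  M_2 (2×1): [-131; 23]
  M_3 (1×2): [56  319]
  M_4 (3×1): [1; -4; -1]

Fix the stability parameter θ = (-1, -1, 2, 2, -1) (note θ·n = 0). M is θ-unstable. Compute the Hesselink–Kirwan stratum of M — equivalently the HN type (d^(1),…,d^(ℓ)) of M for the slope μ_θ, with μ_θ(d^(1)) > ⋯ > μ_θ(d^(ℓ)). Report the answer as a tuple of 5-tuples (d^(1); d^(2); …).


Barcode: M ≅ I[1,1], I[1,5], I[3,3], I[5,5]^2. HN layers by μ_θ (3 steps, strictly decreasing):
  μ^(1)=2; μ^(2)=1; μ^(3)=-1

((0, 0, 1, 0, 0); (0, 0, 1, 1, 1); (2, 1, 0, 0, 2))


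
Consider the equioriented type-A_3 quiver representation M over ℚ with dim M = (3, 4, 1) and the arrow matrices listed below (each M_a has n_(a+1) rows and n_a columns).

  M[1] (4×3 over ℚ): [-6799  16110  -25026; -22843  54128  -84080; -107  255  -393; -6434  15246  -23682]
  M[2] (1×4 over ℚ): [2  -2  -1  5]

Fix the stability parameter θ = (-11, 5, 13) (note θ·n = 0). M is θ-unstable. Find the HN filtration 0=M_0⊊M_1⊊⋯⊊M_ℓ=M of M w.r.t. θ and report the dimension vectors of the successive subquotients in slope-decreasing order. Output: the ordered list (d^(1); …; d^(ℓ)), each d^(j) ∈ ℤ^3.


Barcode: M ≅ I[1,1], I[1,2], I[1,3], I[2,2]^2. HN layers by μ_θ (3 steps, strictly decreasing):
  μ^(1)=13; μ^(2)=5; μ^(3)=-11

((0, 0, 1); (0, 4, 0); (3, 0, 0))


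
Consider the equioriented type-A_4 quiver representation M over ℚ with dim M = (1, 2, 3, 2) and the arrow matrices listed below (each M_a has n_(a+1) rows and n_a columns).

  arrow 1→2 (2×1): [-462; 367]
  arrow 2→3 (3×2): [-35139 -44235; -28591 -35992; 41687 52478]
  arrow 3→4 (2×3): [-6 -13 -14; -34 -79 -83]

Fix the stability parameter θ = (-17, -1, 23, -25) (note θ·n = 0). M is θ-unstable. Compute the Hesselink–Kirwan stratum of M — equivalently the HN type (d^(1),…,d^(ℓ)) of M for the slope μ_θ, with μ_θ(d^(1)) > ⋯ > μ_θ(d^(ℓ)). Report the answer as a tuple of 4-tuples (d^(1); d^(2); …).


Interval decomposition of M: I[1,3], I[2,4], I[3,4].
HN type (ℓ=3): μ^(1)=23; μ^(2)=-1; μ^(3)=-17

((0, 0, 1, 0); (0, 2, 2, 2); (1, 0, 0, 0))


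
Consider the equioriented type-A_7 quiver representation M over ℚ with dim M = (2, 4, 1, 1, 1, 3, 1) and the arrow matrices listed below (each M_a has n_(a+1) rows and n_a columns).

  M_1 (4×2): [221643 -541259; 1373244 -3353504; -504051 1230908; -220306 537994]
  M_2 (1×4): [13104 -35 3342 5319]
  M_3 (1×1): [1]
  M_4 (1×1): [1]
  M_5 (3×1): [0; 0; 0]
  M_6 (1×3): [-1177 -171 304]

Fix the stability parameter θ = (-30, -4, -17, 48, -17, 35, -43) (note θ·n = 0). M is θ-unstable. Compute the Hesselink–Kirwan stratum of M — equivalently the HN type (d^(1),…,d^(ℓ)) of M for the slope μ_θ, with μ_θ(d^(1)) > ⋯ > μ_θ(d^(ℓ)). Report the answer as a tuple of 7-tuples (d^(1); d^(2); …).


Interval decomposition of M: I[1,2], I[1,5], I[2,2]^2, I[6,6]^2, I[6,7].
HN type (ℓ=5): μ^(1)=35; μ^(2)=31/2; μ^(3)=-4; μ^(4)=-21/2; μ^(5)=-30

((0, 0, 0, 0, 0, 2, 0); (0, 0, 0, 1, 1, 0, 0); (0, 3, 0, 0, 0, 1, 1); (0, 1, 1, 0, 0, 0, 0); (2, 0, 0, 0, 0, 0, 0))


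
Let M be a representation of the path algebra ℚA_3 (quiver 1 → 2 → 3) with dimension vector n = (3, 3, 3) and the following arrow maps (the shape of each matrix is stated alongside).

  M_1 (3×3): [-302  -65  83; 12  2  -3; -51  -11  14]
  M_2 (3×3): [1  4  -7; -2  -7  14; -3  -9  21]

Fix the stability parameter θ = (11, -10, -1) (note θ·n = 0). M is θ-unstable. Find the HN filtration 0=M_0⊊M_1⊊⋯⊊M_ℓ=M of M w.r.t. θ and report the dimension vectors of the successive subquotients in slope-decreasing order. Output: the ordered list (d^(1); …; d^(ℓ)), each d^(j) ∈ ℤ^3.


Via rank(M_{q-1}∘⋯∘M_p): M ≅ I[1,2], I[1,3]^2, I[3,3].
μ_θ-semistable layers: μ^(1)=1/2; μ^(2)=0; μ^(3)=-1

((1, 1, 0); (2, 2, 2); (0, 0, 1))


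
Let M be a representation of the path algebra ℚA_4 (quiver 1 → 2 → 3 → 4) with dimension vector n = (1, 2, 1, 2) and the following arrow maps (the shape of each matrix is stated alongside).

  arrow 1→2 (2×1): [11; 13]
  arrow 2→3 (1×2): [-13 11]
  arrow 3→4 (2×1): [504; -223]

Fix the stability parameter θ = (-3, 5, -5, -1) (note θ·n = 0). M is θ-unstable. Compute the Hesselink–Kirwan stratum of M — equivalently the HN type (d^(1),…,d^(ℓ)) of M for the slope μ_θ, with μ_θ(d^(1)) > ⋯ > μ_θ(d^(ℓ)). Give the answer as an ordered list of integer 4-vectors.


Barcode: M ≅ I[1,2], I[2,4], I[4,4]. HN layers by μ_θ (4 steps, strictly decreasing):
  μ^(1)=5; μ^(2)=-1/3; μ^(3)=-1; μ^(4)=-3

((0, 1, 0, 0); (0, 1, 1, 1); (0, 0, 0, 1); (1, 0, 0, 0))


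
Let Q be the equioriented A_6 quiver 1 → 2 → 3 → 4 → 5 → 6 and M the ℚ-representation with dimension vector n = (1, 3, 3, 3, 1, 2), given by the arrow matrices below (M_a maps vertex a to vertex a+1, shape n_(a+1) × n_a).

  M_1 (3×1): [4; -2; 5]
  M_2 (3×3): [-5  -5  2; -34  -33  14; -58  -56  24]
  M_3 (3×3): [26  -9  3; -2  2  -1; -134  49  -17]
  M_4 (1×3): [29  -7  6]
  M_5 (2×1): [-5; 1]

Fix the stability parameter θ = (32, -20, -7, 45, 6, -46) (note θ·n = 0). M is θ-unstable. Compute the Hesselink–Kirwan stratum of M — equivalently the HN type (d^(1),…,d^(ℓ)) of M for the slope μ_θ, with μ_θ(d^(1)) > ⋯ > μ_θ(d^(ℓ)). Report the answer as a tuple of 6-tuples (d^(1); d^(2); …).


Barcode: M ≅ I[1,2], I[2,3], I[2,6], I[3,4], I[4,4], I[6,6]. HN layers by μ_θ (6 steps, strictly decreasing):
  μ^(1)=45; μ^(2)=6; μ^(3)=5/3; μ^(4)=-7; μ^(5)=-20; μ^(6)=-46

((0, 0, 0, 2, 0, 0); (1, 1, 0, 0, 0, 0); (0, 0, 0, 1, 1, 1); (0, 0, 3, 0, 0, 0); (0, 2, 0, 0, 0, 0); (0, 0, 0, 0, 0, 1))


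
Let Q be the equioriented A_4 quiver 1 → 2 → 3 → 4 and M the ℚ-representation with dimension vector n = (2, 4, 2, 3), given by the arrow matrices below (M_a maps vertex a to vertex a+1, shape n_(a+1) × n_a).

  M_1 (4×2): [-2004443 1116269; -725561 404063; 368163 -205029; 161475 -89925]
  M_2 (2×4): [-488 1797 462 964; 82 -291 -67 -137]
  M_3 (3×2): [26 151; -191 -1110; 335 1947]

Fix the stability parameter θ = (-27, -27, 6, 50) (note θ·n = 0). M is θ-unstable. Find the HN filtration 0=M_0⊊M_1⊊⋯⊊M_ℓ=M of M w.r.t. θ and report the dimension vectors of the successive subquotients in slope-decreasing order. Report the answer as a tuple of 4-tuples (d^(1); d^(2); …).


Via rank(M_{q-1}∘⋯∘M_p): M ≅ I[1,1], I[1,4], I[2,2]^2, I[2,4], I[4,4].
μ_θ-semistable layers: μ^(1)=50; μ^(2)=6; μ^(3)=-27

((0, 0, 0, 3); (0, 0, 2, 0); (2, 4, 0, 0))


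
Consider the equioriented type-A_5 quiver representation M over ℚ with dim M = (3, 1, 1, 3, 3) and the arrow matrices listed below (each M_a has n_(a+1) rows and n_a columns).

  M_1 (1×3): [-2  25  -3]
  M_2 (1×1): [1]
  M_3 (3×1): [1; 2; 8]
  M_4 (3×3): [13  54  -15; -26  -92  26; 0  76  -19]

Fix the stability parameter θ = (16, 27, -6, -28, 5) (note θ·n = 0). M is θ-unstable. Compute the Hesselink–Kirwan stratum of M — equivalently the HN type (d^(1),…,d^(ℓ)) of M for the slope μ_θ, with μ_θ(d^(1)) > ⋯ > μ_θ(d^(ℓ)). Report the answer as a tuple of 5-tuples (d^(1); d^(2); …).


Via rank(M_{q-1}∘⋯∘M_p): M ≅ I[1,1]^2, I[1,5], I[4,4], I[4,5], I[5,5].
μ_θ-semistable layers: μ^(1)=16; μ^(2)=5; μ^(3)=9/4; μ^(4)=-28

((2, 0, 0, 0, 0); (0, 0, 0, 0, 3); (1, 1, 1, 1, 0); (0, 0, 0, 2, 0))


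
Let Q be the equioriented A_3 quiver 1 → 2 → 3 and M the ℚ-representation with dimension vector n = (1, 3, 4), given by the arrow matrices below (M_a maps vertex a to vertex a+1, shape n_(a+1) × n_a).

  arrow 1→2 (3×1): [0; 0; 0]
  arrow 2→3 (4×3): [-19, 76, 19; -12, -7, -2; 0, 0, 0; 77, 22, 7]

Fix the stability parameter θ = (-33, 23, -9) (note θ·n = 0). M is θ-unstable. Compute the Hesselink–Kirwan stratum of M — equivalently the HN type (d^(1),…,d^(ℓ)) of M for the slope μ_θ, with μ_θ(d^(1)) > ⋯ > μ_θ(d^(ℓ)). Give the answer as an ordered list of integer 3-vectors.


Via rank(M_{q-1}∘⋯∘M_p): M ≅ I[1,1], I[2,2], I[2,3]^2, I[3,3]^2.
μ_θ-semistable layers: μ^(1)=23; μ^(2)=7; μ^(3)=-9; μ^(4)=-33

((0, 1, 0); (0, 2, 2); (0, 0, 2); (1, 0, 0))


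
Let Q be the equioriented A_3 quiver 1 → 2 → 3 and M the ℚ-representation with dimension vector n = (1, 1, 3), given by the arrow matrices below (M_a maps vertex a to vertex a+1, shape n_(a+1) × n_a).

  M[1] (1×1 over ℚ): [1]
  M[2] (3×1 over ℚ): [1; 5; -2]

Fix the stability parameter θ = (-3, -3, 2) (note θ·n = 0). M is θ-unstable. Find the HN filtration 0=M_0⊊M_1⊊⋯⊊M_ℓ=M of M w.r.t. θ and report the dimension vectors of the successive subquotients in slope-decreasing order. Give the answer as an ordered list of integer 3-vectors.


Barcode: M ≅ I[1,3], I[3,3]^2. HN layers by μ_θ (2 steps, strictly decreasing):
  μ^(1)=2; μ^(2)=-3

((0, 0, 3); (1, 1, 0))


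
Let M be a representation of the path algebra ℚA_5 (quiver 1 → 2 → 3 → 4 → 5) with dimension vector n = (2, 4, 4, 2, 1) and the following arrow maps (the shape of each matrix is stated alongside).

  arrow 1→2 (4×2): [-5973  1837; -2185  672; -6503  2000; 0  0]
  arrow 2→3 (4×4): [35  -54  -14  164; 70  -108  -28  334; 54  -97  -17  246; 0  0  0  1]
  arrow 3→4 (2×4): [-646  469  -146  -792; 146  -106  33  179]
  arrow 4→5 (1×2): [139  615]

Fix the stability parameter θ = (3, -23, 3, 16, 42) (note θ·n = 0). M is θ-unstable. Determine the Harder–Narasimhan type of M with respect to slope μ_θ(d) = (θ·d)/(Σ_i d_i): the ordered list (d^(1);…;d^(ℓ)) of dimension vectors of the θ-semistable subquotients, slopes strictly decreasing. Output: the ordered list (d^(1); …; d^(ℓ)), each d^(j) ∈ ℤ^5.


Interval decomposition of M: I[1,2], I[1,3], I[2,4], I[2,5], I[3,3].
HN type (ℓ=5): μ^(1)=42; μ^(2)=16; μ^(3)=3; μ^(4)=-10; μ^(5)=-23

((0, 0, 0, 0, 1); (0, 0, 0, 2, 0); (0, 0, 4, 0, 0); (2, 2, 0, 0, 0); (0, 2, 0, 0, 0))


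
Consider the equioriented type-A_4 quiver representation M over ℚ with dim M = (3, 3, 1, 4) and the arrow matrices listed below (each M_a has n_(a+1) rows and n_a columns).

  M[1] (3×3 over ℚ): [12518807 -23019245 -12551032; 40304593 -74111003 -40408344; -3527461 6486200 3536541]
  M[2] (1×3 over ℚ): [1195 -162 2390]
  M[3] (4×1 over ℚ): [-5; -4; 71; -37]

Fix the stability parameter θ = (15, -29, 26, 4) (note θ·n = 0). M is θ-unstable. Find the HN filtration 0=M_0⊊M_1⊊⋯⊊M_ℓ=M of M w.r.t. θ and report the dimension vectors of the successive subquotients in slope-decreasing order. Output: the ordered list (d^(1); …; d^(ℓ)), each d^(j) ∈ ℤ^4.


Via rank(M_{q-1}∘⋯∘M_p): M ≅ I[1,1], I[1,2], I[1,4], I[2,2], I[4,4]^3.
μ_θ-semistable layers: μ^(1)=15; μ^(2)=4; μ^(3)=-7; μ^(4)=-29

((1, 0, 1, 1); (0, 0, 0, 3); (2, 2, 0, 0); (0, 1, 0, 0))


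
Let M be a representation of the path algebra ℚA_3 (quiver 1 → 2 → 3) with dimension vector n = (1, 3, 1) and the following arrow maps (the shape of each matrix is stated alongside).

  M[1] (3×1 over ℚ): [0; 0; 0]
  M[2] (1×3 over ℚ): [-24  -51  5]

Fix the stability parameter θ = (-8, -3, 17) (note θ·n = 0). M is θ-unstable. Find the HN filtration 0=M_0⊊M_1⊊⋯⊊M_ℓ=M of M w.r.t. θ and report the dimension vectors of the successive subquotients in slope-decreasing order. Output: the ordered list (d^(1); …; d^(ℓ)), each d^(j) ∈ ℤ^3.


Barcode: M ≅ I[1,1], I[2,2]^2, I[2,3]. HN layers by μ_θ (3 steps, strictly decreasing):
  μ^(1)=17; μ^(2)=-3; μ^(3)=-8

((0, 0, 1); (0, 3, 0); (1, 0, 0))
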